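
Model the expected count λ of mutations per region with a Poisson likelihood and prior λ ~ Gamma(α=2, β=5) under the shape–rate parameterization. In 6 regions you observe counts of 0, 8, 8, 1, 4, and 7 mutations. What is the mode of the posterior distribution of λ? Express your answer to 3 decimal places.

λ̂_MAP = 2.636

Σxᵢ = 0+8+8+1+4+7 = 28, with n = 6.
Posterior ∝ λe^(−5λ) · λ^28e^(−6λ) = λ^29e^(−11λ), i.e. Gamma(shape=30, rate=11).
The mode of a Gamma(a, b) with a ≥ 1 (shape–rate) is (a−1)/b = 29/11 ≈ 2.636.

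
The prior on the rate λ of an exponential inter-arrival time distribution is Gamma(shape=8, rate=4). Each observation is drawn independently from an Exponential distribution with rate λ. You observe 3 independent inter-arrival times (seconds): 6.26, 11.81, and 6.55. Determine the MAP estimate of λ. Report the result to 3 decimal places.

λ̂_MAP = 0.349

The Exponential(rate=λ) likelihood is ∝ λ^n e^(−λΣtᵢ). Here n = 3 and Σtᵢ = 6.26 + 11.81 + 6.55 = 24.62.
Posterior ∝ λ^7e^(−4λ) · λ^3e^(−24.62λ) = λ^10e^(−28.62λ), i.e. Gamma(11, 28.62).
Mode = (a−1)/b = 10/28.62 ≈ 0.349.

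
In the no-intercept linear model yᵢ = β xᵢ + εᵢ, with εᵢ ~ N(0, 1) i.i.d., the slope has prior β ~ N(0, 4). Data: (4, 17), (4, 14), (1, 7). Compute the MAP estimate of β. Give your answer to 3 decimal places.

β̂_MAP = 3.940

log p(β | y) = −Σ(yᵢ − βxᵢ)²/(2·1) − β²/(2·4) + const.
Setting the derivative to zero: Σxᵢ(yᵢ − βxᵢ)/1 − β/4 = 0, so β = Σxᵢyᵢ / (Σxᵢ² + σ²/τ²).
Σxᵢyᵢ = 4·17 + 4·14 + 1·7 = 131; Σxᵢ² = 33; σ²/τ² = 0.25.
β̂_MAP = 131 / (33 + 0.25) = 131/33.25 ≈ 3.940.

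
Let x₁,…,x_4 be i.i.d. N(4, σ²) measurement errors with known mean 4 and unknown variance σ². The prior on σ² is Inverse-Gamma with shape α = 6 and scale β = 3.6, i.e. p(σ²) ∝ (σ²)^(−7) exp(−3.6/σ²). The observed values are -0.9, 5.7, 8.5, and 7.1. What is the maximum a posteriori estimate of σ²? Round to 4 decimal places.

σ̂²_MAP = 3.5533

Sum of squared deviations about the known mean: SS = (-0.9−4)² + (5.7−4)² + (8.5−4)² + (7.1−4)² = 56.76.
The Normal likelihood contributes (σ²)^(−n/2) exp(−SS/(2σ²)), so the posterior is Inverse-Gamma(α + n/2, β + SS/2) = Inverse-Gamma(8, 31.98).
The mode of Inverse-Gamma(a, b) is b/(a+1) = 31.98/9 ≈ 3.5533.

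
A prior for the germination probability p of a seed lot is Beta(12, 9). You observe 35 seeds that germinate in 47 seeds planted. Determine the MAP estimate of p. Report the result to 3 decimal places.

p̂_MAP = 0.697

Prior: Beta(12, 9).
Data: 35 successes in 47 trials. The binomial likelihood contributes p^35(1−p)^12, so the posterior is Beta(12+35, 9+12) = Beta(47, 21).
For Beta(a, b) with a, b > 1 the mode is (a−1)/(a+b−2) = 46/66 ≈ 0.697.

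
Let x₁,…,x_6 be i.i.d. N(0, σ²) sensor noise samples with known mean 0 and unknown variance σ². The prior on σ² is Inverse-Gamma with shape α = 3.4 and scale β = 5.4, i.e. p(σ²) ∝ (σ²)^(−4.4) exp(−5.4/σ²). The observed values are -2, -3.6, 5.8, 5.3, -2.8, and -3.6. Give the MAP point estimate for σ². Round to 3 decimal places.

σ̂²_MAP = 7.452

Sum of squared deviations about the known mean: SS = (-2−0)² + (-3.6−0)² + (5.8−0)² + (5.3−0)² + (-2.8−0)² + (-3.6−0)² = 99.49.
The Normal likelihood contributes (σ²)^(−n/2) exp(−SS/(2σ²)), so the posterior is Inverse-Gamma(α + n/2, β + SS/2) = Inverse-Gamma(6.4, 55.145).
The mode of Inverse-Gamma(a, b) is b/(a+1) = 55.145/7.4 ≈ 7.452.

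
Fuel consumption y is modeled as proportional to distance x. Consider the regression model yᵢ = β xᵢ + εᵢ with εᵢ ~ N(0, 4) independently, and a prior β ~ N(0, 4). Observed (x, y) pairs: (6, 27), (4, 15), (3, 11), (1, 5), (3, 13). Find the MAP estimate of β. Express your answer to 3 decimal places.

β̂_MAP = 4.153

log p(β | y) = −Σ(yᵢ − βxᵢ)²/(2·4) − β²/(2·4) + const.
Setting the derivative to zero: Σxᵢ(yᵢ − βxᵢ)/4 − β/4 = 0, so β = Σxᵢyᵢ / (Σxᵢ² + σ²/τ²).
Σxᵢyᵢ = 6·27 + 4·15 + 3·11 + 1·5 + 3·13 = 299; Σxᵢ² = 71; σ²/τ² = 1.
β̂_MAP = 299 / (71 + 1) = 299/72 ≈ 4.153.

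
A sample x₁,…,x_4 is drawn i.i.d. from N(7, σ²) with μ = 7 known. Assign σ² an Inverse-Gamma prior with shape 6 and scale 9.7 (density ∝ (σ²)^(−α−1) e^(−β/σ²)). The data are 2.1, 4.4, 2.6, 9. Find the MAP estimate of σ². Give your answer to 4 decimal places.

σ̂²_MAP = 4.0850

Sum of squared deviations about the known mean: SS = (2.1−7)² + (4.4−7)² + (2.6−7)² + (9−7)² = 54.13.
The Normal likelihood contributes (σ²)^(−n/2) exp(−SS/(2σ²)), so the posterior is Inverse-Gamma(α + n/2, β + SS/2) = Inverse-Gamma(8, 36.765).
The mode of Inverse-Gamma(a, b) is b/(a+1) = 36.765/9 ≈ 4.0850.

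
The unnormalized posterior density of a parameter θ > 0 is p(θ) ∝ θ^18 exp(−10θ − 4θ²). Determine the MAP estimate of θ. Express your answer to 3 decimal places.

θ̂_MAP = 1.000

ℓ'(θ) = 18/θ − 10 − 8θ. Setting this to zero and multiplying by θ: 8θ² + 10θ − 18 = 0.
θ = (−10 + √(10² + 4·8·18)) / (2·8) = (−10 + √676) / 16 = (−10 + 26)/16 = 1.
ℓ''(θ) = −18/θ² − 8 < 0, confirming a maximum.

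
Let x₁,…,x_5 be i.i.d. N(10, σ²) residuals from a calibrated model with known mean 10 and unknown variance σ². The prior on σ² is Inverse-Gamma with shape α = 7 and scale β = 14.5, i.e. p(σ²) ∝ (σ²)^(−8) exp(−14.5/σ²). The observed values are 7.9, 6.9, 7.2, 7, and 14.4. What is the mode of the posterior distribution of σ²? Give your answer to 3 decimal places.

σ̂²_MAP = 3.772

Sum of squared deviations about the known mean: SS = (7.9−10)² + (6.9−10)² + (7.2−10)² + (7−10)² + (14.4−10)² = 50.22.
The Normal likelihood contributes (σ²)^(−n/2) exp(−SS/(2σ²)), so the posterior is Inverse-Gamma(α + n/2, β + SS/2) = Inverse-Gamma(9.5, 39.61).
The mode of Inverse-Gamma(a, b) is b/(a+1) = 39.61/10.5 ≈ 3.772.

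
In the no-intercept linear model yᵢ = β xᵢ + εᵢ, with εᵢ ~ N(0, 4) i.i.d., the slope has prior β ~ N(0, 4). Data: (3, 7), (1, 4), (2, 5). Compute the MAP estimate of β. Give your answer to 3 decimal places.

β̂_MAP = 2.333

log p(β | y) = −Σ(yᵢ − βxᵢ)²/(2·4) − β²/(2·4) + const.
Setting the derivative to zero: Σxᵢ(yᵢ − βxᵢ)/4 − β/4 = 0, so β = Σxᵢyᵢ / (Σxᵢ² + σ²/τ²).
Σxᵢyᵢ = 3·7 + 1·4 + 2·5 = 35; Σxᵢ² = 14; σ²/τ² = 1.
β̂_MAP = 35 / (14 + 1) = 35/15 ≈ 2.333.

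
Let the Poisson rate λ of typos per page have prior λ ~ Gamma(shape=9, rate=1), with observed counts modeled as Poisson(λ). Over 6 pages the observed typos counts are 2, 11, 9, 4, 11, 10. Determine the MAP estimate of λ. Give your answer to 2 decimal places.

Σxᵢ = 2+11+9+4+11+10 = 47, with n = 6.
Posterior ∝ λ^8e^(−1λ) · λ^47e^(−6λ) = λ^55e^(−7λ), i.e. Gamma(shape=56, rate=7).
The mode of a Gamma(a, b) with a ≥ 1 (shape–rate) is (a−1)/b = 55/7 ≈ 7.86.

λ̂_MAP = 7.86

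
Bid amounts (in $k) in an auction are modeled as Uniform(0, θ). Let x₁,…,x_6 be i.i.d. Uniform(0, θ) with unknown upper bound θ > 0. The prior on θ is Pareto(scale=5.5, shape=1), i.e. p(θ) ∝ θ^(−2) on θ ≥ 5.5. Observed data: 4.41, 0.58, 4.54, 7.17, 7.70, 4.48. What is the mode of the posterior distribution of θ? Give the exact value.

θ̂_MAP = 7.70

The Uniform(0, θ) likelihood is θ^(−n) for θ ≥ max(xᵢ), zero otherwise. Here max(xᵢ) = 7.70.
Posterior ∝ θ^(−2) · θ^(−6) = θ^(−8) on θ ≥ max(5.5, 7.70) = 7.70.
This density is strictly decreasing in θ, so the posterior mode lies at the lower boundary of the support.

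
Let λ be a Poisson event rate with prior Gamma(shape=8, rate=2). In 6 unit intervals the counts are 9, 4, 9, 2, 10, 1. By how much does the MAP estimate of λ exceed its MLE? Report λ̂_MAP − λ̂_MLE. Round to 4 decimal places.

MAP − MLE = -0.5833

Σxᵢ = 35. Posterior is Gamma(43, 8); MAP = (43−1)/8 = 42/8 ≈ 5.25000.
MLE = x̄ = 35/6 ≈ 5.83333.
Difference = 42/8 − 35/6 = -7/12 ≈ -0.5833.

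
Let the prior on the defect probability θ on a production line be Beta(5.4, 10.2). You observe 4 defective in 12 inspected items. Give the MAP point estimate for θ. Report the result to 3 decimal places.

Prior: Beta(5.4, 10.2).
Data: 4 successes in 12 trials. The binomial likelihood contributes θ^4(1−θ)^8, so the posterior is Beta(5.4+4, 10.2+8) = Beta(9.4, 18.2).
For Beta(a, b) with a, b > 1 the mode is (a−1)/(a+b−2) = 8.4/25.6 ≈ 0.328.

θ̂_MAP = 0.328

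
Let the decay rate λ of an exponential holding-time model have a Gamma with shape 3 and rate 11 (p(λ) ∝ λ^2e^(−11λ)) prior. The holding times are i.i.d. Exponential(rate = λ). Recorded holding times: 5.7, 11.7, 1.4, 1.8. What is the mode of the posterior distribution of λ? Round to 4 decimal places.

λ̂_MAP = 0.1899

The Exponential(rate=λ) likelihood is ∝ λ^n e^(−λΣtᵢ). Here n = 4 and Σtᵢ = 5.7 + 11.7 + 1.4 + 1.8 = 20.6.
Posterior ∝ λ^2e^(−11λ) · λ^4e^(−20.6λ) = λ^6e^(−31.6λ), i.e. Gamma(7, 31.6).
Mode = (a−1)/b = 6/31.6 ≈ 0.1899.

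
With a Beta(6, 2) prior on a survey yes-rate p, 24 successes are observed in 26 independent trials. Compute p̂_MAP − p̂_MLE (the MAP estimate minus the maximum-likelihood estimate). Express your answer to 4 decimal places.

Posterior is Beta(30, 4); MAP = (30−1)/(34−2) = 29/32 ≈ 0.90625.
MLE ignores the prior: p̂_MLE = k/n = 24/26 ≈ 0.92308.
Difference = 29/32 − 24/26 = -7/416 ≈ -0.0168.

MAP − MLE = -0.0168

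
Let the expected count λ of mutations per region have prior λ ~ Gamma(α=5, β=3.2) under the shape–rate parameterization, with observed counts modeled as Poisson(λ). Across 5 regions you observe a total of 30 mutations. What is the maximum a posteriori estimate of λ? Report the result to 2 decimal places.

λ̂_MAP = 4.15

Σxᵢ = 30, n = 5.
Posterior ∝ λ^4e^(−3.2λ) · λ^30e^(−5λ) = λ^34e^(−8.2λ), i.e. Gamma(shape=35, rate=8.2).
The mode of a Gamma(a, b) with a ≥ 1 (shape–rate) is (a−1)/b = 34/8.2 ≈ 4.15.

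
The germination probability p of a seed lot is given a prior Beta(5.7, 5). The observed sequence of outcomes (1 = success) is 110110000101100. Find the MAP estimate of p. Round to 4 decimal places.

Prior: Beta(5.7, 5).
Data: 7 successes in 15 trials (from the sequence). The binomial likelihood contributes p^7(1−p)^8, so the posterior is Beta(5.7+7, 5+8) = Beta(12.7, 13).
For Beta(a, b) with a, b > 1 the mode is (a−1)/(a+b−2) = 11.7/23.7 ≈ 0.4937.

p̂_MAP = 0.4937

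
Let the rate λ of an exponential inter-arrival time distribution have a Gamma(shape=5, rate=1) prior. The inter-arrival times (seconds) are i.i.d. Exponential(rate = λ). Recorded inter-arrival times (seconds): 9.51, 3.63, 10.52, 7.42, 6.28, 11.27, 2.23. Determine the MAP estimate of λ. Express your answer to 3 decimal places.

The Exponential(rate=λ) likelihood is ∝ λ^n e^(−λΣtᵢ). Here n = 7 and Σtᵢ = 9.51 + 3.63 + 10.52 + 7.42 + 6.28 + 11.27 + 2.23 = 50.86.
Posterior ∝ λ^4e^(−1λ) · λ^7e^(−50.86λ) = λ^11e^(−51.86λ), i.e. Gamma(12, 51.86).
Mode = (a−1)/b = 11/51.86 ≈ 0.212.

λ̂_MAP = 0.212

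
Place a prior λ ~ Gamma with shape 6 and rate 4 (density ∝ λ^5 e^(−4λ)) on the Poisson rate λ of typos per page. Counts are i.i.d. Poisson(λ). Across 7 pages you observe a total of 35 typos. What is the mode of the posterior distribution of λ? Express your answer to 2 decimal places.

Σxᵢ = 35, n = 7.
Posterior ∝ λ^5e^(−4λ) · λ^35e^(−7λ) = λ^40e^(−11λ), i.e. Gamma(shape=41, rate=11).
The mode of a Gamma(a, b) with a ≥ 1 (shape–rate) is (a−1)/b = 40/11 ≈ 3.64.

λ̂_MAP = 3.64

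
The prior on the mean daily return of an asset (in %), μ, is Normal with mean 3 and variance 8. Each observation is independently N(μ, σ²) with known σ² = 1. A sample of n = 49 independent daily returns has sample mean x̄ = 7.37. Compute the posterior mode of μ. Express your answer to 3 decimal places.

μ̂_MAP = 7.359

n = 49, x̄ = 7.37.
For a Normal prior and Normal likelihood with known variance, the posterior is Normal; its mode equals its mean, the precision-weighted average.
Prior precision 1/σ₀² = 1/8 = 0.125; data precision n/σ² = 49/1 = 49.
μ̂ = (0.125·3 + 49·7.37) / (0.125 + 49) = 361.505/49.125 = 72301/9825 ≈ 7.359.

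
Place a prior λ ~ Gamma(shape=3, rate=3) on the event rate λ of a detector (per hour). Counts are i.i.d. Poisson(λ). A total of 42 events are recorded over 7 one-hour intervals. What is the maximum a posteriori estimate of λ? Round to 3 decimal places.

λ̂_MAP = 4.400

Σxᵢ = 42, n = 7.
Posterior ∝ λ^2e^(−3λ) · λ^42e^(−7λ) = λ^44e^(−10λ), i.e. Gamma(shape=45, rate=10).
The mode of a Gamma(a, b) with a ≥ 1 (shape–rate) is (a−1)/b = 44/10 ≈ 4.400.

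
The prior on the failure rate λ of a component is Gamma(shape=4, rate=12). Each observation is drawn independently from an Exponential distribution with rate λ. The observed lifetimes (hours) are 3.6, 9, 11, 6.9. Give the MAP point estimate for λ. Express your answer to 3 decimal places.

The Exponential(rate=λ) likelihood is ∝ λ^n e^(−λΣtᵢ). Here n = 4 and Σtᵢ = 3.6 + 9 + 11 + 6.9 = 30.5.
Posterior ∝ λ^3e^(−12λ) · λ^4e^(−30.5λ) = λ^7e^(−42.5λ), i.e. Gamma(8, 42.5).
Mode = (a−1)/b = 7/42.5 ≈ 0.165.

λ̂_MAP = 0.165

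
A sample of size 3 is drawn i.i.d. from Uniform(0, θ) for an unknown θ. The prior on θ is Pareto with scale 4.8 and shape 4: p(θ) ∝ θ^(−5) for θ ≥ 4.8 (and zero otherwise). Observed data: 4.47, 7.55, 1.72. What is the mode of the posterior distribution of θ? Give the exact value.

θ̂_MAP = 7.55

The Uniform(0, θ) likelihood is θ^(−n) for θ ≥ max(xᵢ), zero otherwise. Here max(xᵢ) = 7.55.
Posterior ∝ θ^(−5) · θ^(−3) = θ^(−8) on θ ≥ max(4.8, 7.55) = 7.55.
This density is strictly decreasing in θ, so the posterior mode lies at the lower boundary of the support.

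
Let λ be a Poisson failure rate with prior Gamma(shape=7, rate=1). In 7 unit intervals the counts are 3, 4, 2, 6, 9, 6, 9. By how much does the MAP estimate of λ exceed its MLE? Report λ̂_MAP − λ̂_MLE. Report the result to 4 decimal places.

Σxᵢ = 39. Posterior is Gamma(46, 8); MAP = (46−1)/8 = 45/8 ≈ 5.62500.
MLE = x̄ = 39/7 ≈ 5.57143.
Difference = 45/8 − 39/7 = 3/56 ≈ 0.0536.

MAP − MLE = 0.0536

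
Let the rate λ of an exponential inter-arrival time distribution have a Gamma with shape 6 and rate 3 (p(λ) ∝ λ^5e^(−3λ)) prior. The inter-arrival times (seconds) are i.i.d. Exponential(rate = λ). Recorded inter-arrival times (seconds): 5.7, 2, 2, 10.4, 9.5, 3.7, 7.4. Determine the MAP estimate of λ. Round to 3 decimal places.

The Exponential(rate=λ) likelihood is ∝ λ^n e^(−λΣtᵢ). Here n = 7 and Σtᵢ = 5.7 + 2 + 2 + 10.4 + 9.5 + 3.7 + 7.4 = 40.7.
Posterior ∝ λ^5e^(−3λ) · λ^7e^(−40.7λ) = λ^12e^(−43.7λ), i.e. Gamma(13, 43.7).
Mode = (a−1)/b = 12/43.7 ≈ 0.275.

λ̂_MAP = 0.275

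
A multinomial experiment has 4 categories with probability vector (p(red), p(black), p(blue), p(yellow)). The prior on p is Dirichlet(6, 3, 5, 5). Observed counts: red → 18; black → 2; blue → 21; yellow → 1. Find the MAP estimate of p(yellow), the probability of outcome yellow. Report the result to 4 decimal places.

MAP estimate of p(yellow) = 0.0877

The posterior is Dirichlet(αᵢ + nᵢ) = Dirichlet(24, 5, 26, 6).
For a Dirichlet(a₁,…,a_K) with all aᵢ > 1, the mode has j-th component (aⱼ − 1)/(Σaᵢ − K).
Here Σaᵢ = 61 and K = 4, so p(yellow) = (6 − 1)/(61 − 4) = 5/57 ≈ 0.0877.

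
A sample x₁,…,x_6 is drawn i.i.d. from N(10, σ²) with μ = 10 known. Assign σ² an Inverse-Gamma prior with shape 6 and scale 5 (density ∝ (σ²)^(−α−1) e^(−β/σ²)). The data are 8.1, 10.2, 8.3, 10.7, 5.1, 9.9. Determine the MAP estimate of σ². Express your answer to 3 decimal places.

σ̂²_MAP = 2.053

Sum of squared deviations about the known mean: SS = (8.1−10)² + (10.2−10)² + (8.3−10)² + (10.7−10)² + (5.1−10)² + (9.9−10)² = 31.05.
The Normal likelihood contributes (σ²)^(−n/2) exp(−SS/(2σ²)), so the posterior is Inverse-Gamma(α + n/2, β + SS/2) = Inverse-Gamma(9, 20.525).
The mode of Inverse-Gamma(a, b) is b/(a+1) = 20.525/10 ≈ 2.053.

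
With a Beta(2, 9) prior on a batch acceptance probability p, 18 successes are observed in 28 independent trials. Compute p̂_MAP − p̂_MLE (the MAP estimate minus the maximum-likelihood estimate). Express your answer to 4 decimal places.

MAP − MLE = -0.1293

Posterior is Beta(20, 19); MAP = (20−1)/(39−2) = 19/37 ≈ 0.51351.
MLE ignores the prior: p̂_MLE = k/n = 18/28 ≈ 0.64286.
Difference = 19/37 − 18/28 = -67/518 ≈ -0.1293.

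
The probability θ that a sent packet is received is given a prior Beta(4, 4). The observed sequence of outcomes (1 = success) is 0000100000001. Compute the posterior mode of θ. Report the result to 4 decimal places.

Prior: Beta(4, 4).
Data: 2 successes in 13 trials (from the sequence). The binomial likelihood contributes θ^2(1−θ)^11, so the posterior is Beta(4+2, 4+11) = Beta(6, 15).
For Beta(a, b) with a, b > 1 the mode is (a−1)/(a+b−2) = 5/19 ≈ 0.2632.

θ̂_MAP = 0.2632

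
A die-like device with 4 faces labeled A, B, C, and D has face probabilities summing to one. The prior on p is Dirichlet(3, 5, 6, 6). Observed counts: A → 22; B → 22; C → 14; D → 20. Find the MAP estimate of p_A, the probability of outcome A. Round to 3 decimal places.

MAP estimate of p_A = 0.255

The posterior is Dirichlet(αᵢ + nᵢ) = Dirichlet(25, 27, 20, 26).
For a Dirichlet(a₁,…,a_K) with all aᵢ > 1, the mode has j-th component (aⱼ − 1)/(Σaᵢ − K).
Here Σaᵢ = 98 and K = 4, so p_A = (25 − 1)/(98 − 4) = 24/94 ≈ 0.255.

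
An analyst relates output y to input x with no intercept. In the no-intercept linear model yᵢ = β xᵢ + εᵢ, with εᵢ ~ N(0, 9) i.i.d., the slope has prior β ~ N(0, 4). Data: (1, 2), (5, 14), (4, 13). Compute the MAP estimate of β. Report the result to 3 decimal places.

β̂_MAP = 2.802

log p(β | y) = −Σ(yᵢ − βxᵢ)²/(2·9) − β²/(2·4) + const.
Setting the derivative to zero: Σxᵢ(yᵢ − βxᵢ)/9 − β/4 = 0, so β = Σxᵢyᵢ / (Σxᵢ² + σ²/τ²).
Σxᵢyᵢ = 1·2 + 5·14 + 4·13 = 124; Σxᵢ² = 42; σ²/τ² = 2.25.
β̂_MAP = 124 / (42 + 2.25) = 124/44.25 ≈ 2.802.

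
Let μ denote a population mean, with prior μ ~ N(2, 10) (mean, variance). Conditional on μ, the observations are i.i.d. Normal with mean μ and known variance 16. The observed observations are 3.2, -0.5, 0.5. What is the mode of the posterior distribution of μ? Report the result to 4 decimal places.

μ̂_MAP = 1.3913

n = 3; x̄ = (3.2 + (-0.5) + 0.5)/3 = 3.2/3 = 16/15 ≈ 1.0667.
For a Normal prior and Normal likelihood with known variance, the posterior is Normal; its mode equals its mean, the precision-weighted average.
Prior precision 1/σ₀² = 1/10 = 0.1; data precision n/σ² = 3/16 = 0.1875.
μ̂ = (0.1·2 + 0.1875·(16/15)) / (0.1 + 0.1875) = 0.4/0.2875 = 32/23 ≈ 1.3913.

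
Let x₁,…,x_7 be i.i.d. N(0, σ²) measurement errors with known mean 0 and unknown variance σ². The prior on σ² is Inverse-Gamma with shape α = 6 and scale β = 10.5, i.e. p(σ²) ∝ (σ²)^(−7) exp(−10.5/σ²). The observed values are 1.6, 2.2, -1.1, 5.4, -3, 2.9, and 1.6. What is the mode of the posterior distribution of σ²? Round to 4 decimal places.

σ̂²_MAP = 3.7495

Sum of squared deviations about the known mean: SS = (1.6−0)² + (2.2−0)² + (-1.1−0)² + (5.4−0)² + (-3−0)² + (2.9−0)² + (1.6−0)² = 57.74.
The Normal likelihood contributes (σ²)^(−n/2) exp(−SS/(2σ²)), so the posterior is Inverse-Gamma(α + n/2, β + SS/2) = Inverse-Gamma(9.5, 39.37).
The mode of Inverse-Gamma(a, b) is b/(a+1) = 39.37/10.5 ≈ 3.7495.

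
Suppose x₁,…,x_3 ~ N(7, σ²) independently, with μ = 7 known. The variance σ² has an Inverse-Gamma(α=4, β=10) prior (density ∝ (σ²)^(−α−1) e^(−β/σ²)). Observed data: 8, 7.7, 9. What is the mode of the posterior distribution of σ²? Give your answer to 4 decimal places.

σ̂²_MAP = 1.9608

Sum of squared deviations about the known mean: SS = (8−7)² + (7.7−7)² + (9−7)² = 5.49.
The Normal likelihood contributes (σ²)^(−n/2) exp(−SS/(2σ²)), so the posterior is Inverse-Gamma(α + n/2, β + SS/2) = Inverse-Gamma(5.5, 12.745).
The mode of Inverse-Gamma(a, b) is b/(a+1) = 12.745/6.5 ≈ 1.9608.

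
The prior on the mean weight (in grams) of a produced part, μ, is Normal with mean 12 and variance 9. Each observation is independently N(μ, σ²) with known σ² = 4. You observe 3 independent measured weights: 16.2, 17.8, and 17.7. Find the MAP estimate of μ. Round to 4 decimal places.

n = 3; x̄ = (16.2 + 17.8 + 17.7)/3 = 51.7/3 = 517/30 ≈ 17.2333.
For a Normal prior and Normal likelihood with known variance, the posterior is Normal; its mode equals its mean, the precision-weighted average.
Prior precision 1/σ₀² = 1/9; data precision n/σ² = 3/4 = 0.75.
μ̂ = ((1/9)·12 + 0.75·(517/30)) / (1/9 + 0.75) = (1711/120)/(31/36) = 5133/310 ≈ 16.5581.

μ̂_MAP = 16.5581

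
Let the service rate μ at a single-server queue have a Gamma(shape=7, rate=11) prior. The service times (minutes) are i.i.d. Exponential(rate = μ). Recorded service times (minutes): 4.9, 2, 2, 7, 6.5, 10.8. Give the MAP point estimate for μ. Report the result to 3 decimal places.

The Exponential(rate=μ) likelihood is ∝ μ^n e^(−μΣtᵢ). Here n = 6 and Σtᵢ = 4.9 + 2 + 2 + 7 + 6.5 + 10.8 = 33.2.
Posterior ∝ μ^6e^(−11μ) · μ^6e^(−33.2μ) = μ^12e^(−44.2μ), i.e. Gamma(13, 44.2).
Mode = (a−1)/b = 12/44.2 ≈ 0.271.

μ̂_MAP = 0.271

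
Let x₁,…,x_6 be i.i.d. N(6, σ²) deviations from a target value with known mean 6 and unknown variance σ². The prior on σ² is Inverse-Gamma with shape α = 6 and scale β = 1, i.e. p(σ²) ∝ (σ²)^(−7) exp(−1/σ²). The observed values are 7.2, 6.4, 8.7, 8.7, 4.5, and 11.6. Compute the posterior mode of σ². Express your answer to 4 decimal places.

σ̂²_MAP = 2.5895

Sum of squared deviations about the known mean: SS = (7.2−6)² + (6.4−6)² + (8.7−6)² + (8.7−6)² + (4.5−6)² + (11.6−6)² = 49.79.
The Normal likelihood contributes (σ²)^(−n/2) exp(−SS/(2σ²)), so the posterior is Inverse-Gamma(α + n/2, β + SS/2) = Inverse-Gamma(9, 25.895).
The mode of Inverse-Gamma(a, b) is b/(a+1) = 25.895/10 ≈ 2.5895.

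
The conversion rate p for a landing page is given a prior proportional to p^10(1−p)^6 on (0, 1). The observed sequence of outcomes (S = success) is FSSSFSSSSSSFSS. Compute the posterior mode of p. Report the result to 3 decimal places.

The prior density ∝ p^10(1−p)^6 is the kernel of Beta(11, 7).
Data: 11 successes in 14 trials (from the sequence). The binomial likelihood contributes p^11(1−p)^3, so the posterior is Beta(11+11, 7+3) = Beta(22, 10).
For Beta(a, b) with a, b > 1 the mode is (a−1)/(a+b−2) = 21/30 ≈ 0.700.

p̂_MAP = 0.700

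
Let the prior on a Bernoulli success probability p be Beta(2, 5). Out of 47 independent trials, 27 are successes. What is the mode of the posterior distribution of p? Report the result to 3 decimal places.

p̂_MAP = 0.538

Prior: Beta(2, 5).
Data: 27 successes in 47 trials. The binomial likelihood contributes p^27(1−p)^20, so the posterior is Beta(2+27, 5+20) = Beta(29, 25).
For Beta(a, b) with a, b > 1 the mode is (a−1)/(a+b−2) = 28/52 ≈ 0.538.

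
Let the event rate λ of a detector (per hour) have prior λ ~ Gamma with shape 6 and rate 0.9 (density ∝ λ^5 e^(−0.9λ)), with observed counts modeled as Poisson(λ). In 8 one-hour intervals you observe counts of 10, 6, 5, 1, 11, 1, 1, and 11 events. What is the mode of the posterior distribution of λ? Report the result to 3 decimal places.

Σxᵢ = 10+6+5+1+11+1+1+11 = 46, with n = 8.
Posterior ∝ λ^5e^(−0.9λ) · λ^46e^(−8λ) = λ^51e^(−8.9λ), i.e. Gamma(shape=52, rate=8.9).
The mode of a Gamma(a, b) with a ≥ 1 (shape–rate) is (a−1)/b = 51/8.9 ≈ 5.730.

λ̂_MAP = 5.730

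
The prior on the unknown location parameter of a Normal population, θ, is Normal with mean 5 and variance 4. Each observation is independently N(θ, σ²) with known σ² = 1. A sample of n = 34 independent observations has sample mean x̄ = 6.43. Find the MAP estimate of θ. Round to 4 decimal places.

θ̂_MAP = 6.4196

n = 34, x̄ = 6.43.
For a Normal prior and Normal likelihood with known variance, the posterior is Normal; its mode equals its mean, the precision-weighted average.
Prior precision 1/σ₀² = 1/4 = 0.25; data precision n/σ² = 34/1 = 34.
θ̂ = (0.25·5 + 34·6.43) / (0.25 + 34) = 219.87/34.25 = 21987/3425 ≈ 6.4196.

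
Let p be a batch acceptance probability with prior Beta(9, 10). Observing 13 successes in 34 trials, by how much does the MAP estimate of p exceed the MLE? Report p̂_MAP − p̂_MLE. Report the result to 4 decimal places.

Posterior is Beta(22, 31); MAP = (22−1)/(53−2) = 21/51 ≈ 0.41176.
MLE ignores the prior: p̂_MLE = k/n = 13/34 ≈ 0.38235.
Difference = 21/51 − 13/34 = 1/34 ≈ 0.0294.

MAP − MLE = 0.0294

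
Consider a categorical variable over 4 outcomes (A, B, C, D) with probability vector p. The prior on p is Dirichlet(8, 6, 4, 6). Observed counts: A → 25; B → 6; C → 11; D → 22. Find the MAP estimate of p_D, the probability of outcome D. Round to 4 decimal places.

The posterior is Dirichlet(αᵢ + nᵢ) = Dirichlet(33, 12, 15, 28).
For a Dirichlet(a₁,…,a_K) with all aᵢ > 1, the mode has j-th component (aⱼ − 1)/(Σaᵢ − K).
Here Σaᵢ = 88 and K = 4, so p_D = (28 − 1)/(88 − 4) = 27/84 ≈ 0.3214.

MAP estimate of p_D = 0.3214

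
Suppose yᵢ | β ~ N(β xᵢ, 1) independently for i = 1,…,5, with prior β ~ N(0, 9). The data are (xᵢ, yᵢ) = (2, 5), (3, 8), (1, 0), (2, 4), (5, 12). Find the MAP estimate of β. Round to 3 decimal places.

β̂_MAP = 2.366

log p(β | y) = −Σ(yᵢ − βxᵢ)²/(2·1) − β²/(2·9) + const.
Setting the derivative to zero: Σxᵢ(yᵢ − βxᵢ)/1 − β/9 = 0, so β = Σxᵢyᵢ / (Σxᵢ² + σ²/τ²).
Σxᵢyᵢ = 2·5 + 3·8 + 1·0 + 2·4 + 5·12 = 102; Σxᵢ² = 43; σ²/τ² = 1/9.
β̂_MAP = 102 / (43 + 1/9) = 102/(388/9) = 459/194 ≈ 2.366.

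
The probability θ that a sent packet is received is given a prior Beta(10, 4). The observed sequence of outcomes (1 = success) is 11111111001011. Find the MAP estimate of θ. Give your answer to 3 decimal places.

θ̂_MAP = 0.769

Prior: Beta(10, 4).
Data: 11 successes in 14 trials (from the sequence). The binomial likelihood contributes θ^11(1−θ)^3, so the posterior is Beta(10+11, 4+3) = Beta(21, 7).
For Beta(a, b) with a, b > 1 the mode is (a−1)/(a+b−2) = 20/26 ≈ 0.769.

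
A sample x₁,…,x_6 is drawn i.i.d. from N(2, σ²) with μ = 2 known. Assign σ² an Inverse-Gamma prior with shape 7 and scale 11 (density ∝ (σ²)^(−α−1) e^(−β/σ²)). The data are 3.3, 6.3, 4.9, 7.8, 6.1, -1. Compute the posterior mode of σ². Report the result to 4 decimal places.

Sum of squared deviations about the known mean: SS = (3.3−2)² + (6.3−2)² + (4.9−2)² + (7.8−2)² + (6.1−2)² + (-1−2)² = 88.04.
The Normal likelihood contributes (σ²)^(−n/2) exp(−SS/(2σ²)), so the posterior is Inverse-Gamma(α + n/2, β + SS/2) = Inverse-Gamma(10, 55.02).
The mode of Inverse-Gamma(a, b) is b/(a+1) = 55.02/11 ≈ 5.0018.

σ̂²_MAP = 5.0018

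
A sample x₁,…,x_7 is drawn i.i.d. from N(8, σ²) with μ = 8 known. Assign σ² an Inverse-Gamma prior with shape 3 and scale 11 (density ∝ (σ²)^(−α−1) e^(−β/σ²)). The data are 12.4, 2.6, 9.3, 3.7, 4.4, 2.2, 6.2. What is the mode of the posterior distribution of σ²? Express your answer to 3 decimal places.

σ̂²_MAP = 9.369

Sum of squared deviations about the known mean: SS = (12.4−8)² + (2.6−8)² + (9.3−8)² + (3.7−8)² + (4.4−8)² + (2.2−8)² + (6.2−8)² = 118.54.
The Normal likelihood contributes (σ²)^(−n/2) exp(−SS/(2σ²)), so the posterior is Inverse-Gamma(α + n/2, β + SS/2) = Inverse-Gamma(6.5, 70.27).
The mode of Inverse-Gamma(a, b) is b/(a+1) = 70.27/7.5 ≈ 9.369.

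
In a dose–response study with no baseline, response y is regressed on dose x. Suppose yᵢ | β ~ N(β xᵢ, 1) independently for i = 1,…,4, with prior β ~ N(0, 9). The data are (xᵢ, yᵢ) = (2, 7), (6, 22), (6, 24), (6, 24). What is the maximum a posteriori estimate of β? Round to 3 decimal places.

β̂_MAP = 3.871

log p(β | y) = −Σ(yᵢ − βxᵢ)²/(2·1) − β²/(2·9) + const.
Setting the derivative to zero: Σxᵢ(yᵢ − βxᵢ)/1 − β/9 = 0, so β = Σxᵢyᵢ / (Σxᵢ² + σ²/τ²).
Σxᵢyᵢ = 2·7 + 6·22 + 6·24 + 6·24 = 434; Σxᵢ² = 112; σ²/τ² = 1/9.
β̂_MAP = 434 / (112 + 1/9) = 434/(1009/9) = 3906/1009 ≈ 3.871.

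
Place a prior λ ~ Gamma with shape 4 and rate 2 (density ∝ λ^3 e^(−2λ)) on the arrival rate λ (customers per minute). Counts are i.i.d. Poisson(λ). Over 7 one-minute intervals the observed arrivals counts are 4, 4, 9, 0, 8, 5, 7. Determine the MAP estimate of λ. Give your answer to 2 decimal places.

λ̂_MAP = 4.44

Σxᵢ = 4+4+9+0+8+5+7 = 37, with n = 7.
Posterior ∝ λ^3e^(−2λ) · λ^37e^(−7λ) = λ^40e^(−9λ), i.e. Gamma(shape=41, rate=9).
The mode of a Gamma(a, b) with a ≥ 1 (shape–rate) is (a−1)/b = 40/9 ≈ 4.44.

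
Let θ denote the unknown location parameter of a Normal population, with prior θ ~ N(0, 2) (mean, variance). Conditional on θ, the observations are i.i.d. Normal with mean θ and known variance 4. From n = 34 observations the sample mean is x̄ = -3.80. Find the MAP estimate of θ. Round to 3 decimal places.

n = 34, x̄ = -3.80.
For a Normal prior and Normal likelihood with known variance, the posterior is Normal; its mode equals its mean, the precision-weighted average.
Prior precision 1/σ₀² = 1/2 = 0.5; data precision n/σ² = 34/4 = 8.5.
θ̂ = (0.5·0 + 8.5·(-3.8)) / (0.5 + 8.5) = (-32.3)/9 = -323/90 ≈ -3.589.

θ̂_MAP = -3.589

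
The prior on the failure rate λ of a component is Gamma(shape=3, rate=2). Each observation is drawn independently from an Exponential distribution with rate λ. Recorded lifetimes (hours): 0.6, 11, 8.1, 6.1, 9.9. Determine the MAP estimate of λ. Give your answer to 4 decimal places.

The Exponential(rate=λ) likelihood is ∝ λ^n e^(−λΣtᵢ). Here n = 5 and Σtᵢ = 0.6 + 11 + 8.1 + 6.1 + 9.9 = 35.7.
Posterior ∝ λ^2e^(−2λ) · λ^5e^(−35.7λ) = λ^7e^(−37.7λ), i.e. Gamma(8, 37.7).
Mode = (a−1)/b = 7/37.7 ≈ 0.1857.

λ̂_MAP = 0.1857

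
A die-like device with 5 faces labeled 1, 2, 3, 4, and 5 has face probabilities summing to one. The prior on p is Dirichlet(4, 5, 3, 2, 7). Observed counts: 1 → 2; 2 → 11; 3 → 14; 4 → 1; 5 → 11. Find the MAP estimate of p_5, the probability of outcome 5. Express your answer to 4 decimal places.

MAP estimate: 0.3091

The posterior is Dirichlet(αᵢ + nᵢ) = Dirichlet(6, 16, 17, 3, 18).
For a Dirichlet(a₁,…,a_K) with all aᵢ > 1, the mode has j-th component (aⱼ − 1)/(Σaᵢ − K).
Here Σaᵢ = 60 and K = 5, so p_5 = (18 − 1)/(60 − 5) = 17/55 ≈ 0.3091.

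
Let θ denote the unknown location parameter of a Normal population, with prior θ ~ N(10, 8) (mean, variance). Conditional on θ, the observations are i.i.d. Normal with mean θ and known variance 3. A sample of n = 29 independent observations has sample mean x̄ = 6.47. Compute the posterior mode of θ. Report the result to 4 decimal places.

n = 29, x̄ = 6.47.
For a Normal prior and Normal likelihood with known variance, the posterior is Normal; its mode equals its mean, the precision-weighted average.
Prior precision 1/σ₀² = 1/8 = 0.125; data precision n/σ² = 29/3.
θ̂ = (0.125·10 + (29/3)·6.47) / (0.125 + 29/3) = (9569/150)/(235/24) = 38276/5875 ≈ 6.5151.

θ̂_MAP = 6.5151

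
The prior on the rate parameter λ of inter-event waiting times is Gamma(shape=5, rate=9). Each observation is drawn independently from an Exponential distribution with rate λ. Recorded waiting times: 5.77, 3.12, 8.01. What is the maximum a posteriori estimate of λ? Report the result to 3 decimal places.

The Exponential(rate=λ) likelihood is ∝ λ^n e^(−λΣtᵢ). Here n = 3 and Σtᵢ = 5.77 + 3.12 + 8.01 = 16.90.
Posterior ∝ λ^4e^(−9λ) · λ^3e^(−16.90λ) = λ^7e^(−25.90λ), i.e. Gamma(8, 25.90).
Mode = (a−1)/b = 7/25.90 ≈ 0.270.

λ̂_MAP = 0.270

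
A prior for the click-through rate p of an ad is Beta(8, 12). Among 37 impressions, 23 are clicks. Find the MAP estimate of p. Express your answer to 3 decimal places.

Prior: Beta(8, 12).
Data: 23 successes in 37 trials. The binomial likelihood contributes p^23(1−p)^14, so the posterior is Beta(8+23, 12+14) = Beta(31, 26).
For Beta(a, b) with a, b > 1 the mode is (a−1)/(a+b−2) = 30/55 ≈ 0.545.

p̂_MAP = 0.545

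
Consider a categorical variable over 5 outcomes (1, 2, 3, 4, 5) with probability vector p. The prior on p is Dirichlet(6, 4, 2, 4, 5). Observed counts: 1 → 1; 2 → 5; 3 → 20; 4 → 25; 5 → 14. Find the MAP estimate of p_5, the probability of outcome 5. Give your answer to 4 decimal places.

The posterior is Dirichlet(αᵢ + nᵢ) = Dirichlet(7, 9, 22, 29, 19).
For a Dirichlet(a₁,…,a_K) with all aᵢ > 1, the mode has j-th component (aⱼ − 1)/(Σaᵢ − K).
Here Σaᵢ = 86 and K = 5, so p_5 = (19 − 1)/(86 − 5) = 18/81 ≈ 0.2222.

MAP estimate: 0.2222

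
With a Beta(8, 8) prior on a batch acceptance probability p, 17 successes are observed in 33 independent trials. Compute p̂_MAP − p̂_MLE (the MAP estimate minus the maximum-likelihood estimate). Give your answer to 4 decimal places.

MAP − MLE = -0.0045

Posterior is Beta(25, 24); MAP = (25−1)/(49−2) = 24/47 ≈ 0.51064.
MLE ignores the prior: p̂_MLE = k/n = 17/33 ≈ 0.51515.
Difference = 24/47 − 17/33 = -7/1551 ≈ -0.0045.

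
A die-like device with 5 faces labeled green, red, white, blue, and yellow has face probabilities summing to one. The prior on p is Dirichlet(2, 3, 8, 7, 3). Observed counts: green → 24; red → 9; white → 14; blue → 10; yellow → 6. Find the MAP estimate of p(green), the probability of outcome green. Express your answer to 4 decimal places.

MAP estimate of p(green) = 0.3086

The posterior is Dirichlet(αᵢ + nᵢ) = Dirichlet(26, 12, 22, 17, 9).
For a Dirichlet(a₁,…,a_K) with all aᵢ > 1, the mode has j-th component (aⱼ − 1)/(Σaᵢ − K).
Here Σaᵢ = 86 and K = 5, so p(green) = (26 − 1)/(86 − 5) = 25/81 ≈ 0.3086.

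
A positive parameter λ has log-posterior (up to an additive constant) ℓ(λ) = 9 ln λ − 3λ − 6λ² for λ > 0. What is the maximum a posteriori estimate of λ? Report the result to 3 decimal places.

ℓ'(λ) = 9/λ − 3 − 12λ. Setting this to zero and multiplying by λ: 12λ² + 3λ − 9 = 0.
λ = (−3 + √(3² + 4·12·9)) / (2·12) = (−3 + √441) / 24 = (−3 + 21)/24 = 3/4.
ℓ''(λ) = −9/λ² − 12 < 0, confirming a maximum.

λ̂_MAP = 0.750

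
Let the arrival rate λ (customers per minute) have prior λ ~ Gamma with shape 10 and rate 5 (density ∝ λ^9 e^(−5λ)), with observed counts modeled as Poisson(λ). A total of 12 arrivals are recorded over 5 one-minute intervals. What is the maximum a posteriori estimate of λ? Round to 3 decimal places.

Σxᵢ = 12, n = 5.
Posterior ∝ λ^9e^(−5λ) · λ^12e^(−5λ) = λ^21e^(−10λ), i.e. Gamma(shape=22, rate=10).
The mode of a Gamma(a, b) with a ≥ 1 (shape–rate) is (a−1)/b = 21/10 ≈ 2.100.

λ̂_MAP = 2.100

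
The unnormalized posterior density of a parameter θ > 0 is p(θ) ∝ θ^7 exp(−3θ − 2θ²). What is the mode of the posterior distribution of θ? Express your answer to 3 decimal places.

θ̂_MAP = 1.000

ℓ'(θ) = 7/θ − 3 − 4θ. Setting this to zero and multiplying by θ: 4θ² + 3θ − 7 = 0.
θ = (−3 + √(3² + 4·4·7)) / (2·4) = (−3 + √121) / 8 = (−3 + 11)/8 = 1.
ℓ''(θ) = −7/θ² − 4 < 0, confirming a maximum.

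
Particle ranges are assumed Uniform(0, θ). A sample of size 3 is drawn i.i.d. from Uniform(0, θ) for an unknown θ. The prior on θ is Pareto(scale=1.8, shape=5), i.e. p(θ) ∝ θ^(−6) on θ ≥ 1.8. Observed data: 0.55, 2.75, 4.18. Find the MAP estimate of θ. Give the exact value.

The Uniform(0, θ) likelihood is θ^(−n) for θ ≥ max(xᵢ), zero otherwise. Here max(xᵢ) = 4.18.
Posterior ∝ θ^(−6) · θ^(−3) = θ^(−9) on θ ≥ max(1.8, 4.18) = 4.18.
This density is strictly decreasing in θ, so the posterior mode lies at the lower boundary of the support.

θ̂_MAP = 4.18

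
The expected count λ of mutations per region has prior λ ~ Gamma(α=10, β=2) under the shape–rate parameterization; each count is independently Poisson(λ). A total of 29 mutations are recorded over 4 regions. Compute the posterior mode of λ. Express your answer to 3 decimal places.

λ̂_MAP = 6.333

Σxᵢ = 29, n = 4.
Posterior ∝ λ^9e^(−2λ) · λ^29e^(−4λ) = λ^38e^(−6λ), i.e. Gamma(shape=39, rate=6).
The mode of a Gamma(a, b) with a ≥ 1 (shape–rate) is (a−1)/b = 38/6 ≈ 6.333.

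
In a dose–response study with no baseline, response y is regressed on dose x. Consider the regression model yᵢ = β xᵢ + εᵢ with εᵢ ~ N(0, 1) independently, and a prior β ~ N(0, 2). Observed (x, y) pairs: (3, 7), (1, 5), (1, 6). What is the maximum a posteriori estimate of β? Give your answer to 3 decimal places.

log p(β | y) = −Σ(yᵢ − βxᵢ)²/(2·1) − β²/(2·2) + const.
Setting the derivative to zero: Σxᵢ(yᵢ − βxᵢ)/1 − β/2 = 0, so β = Σxᵢyᵢ / (Σxᵢ² + σ²/τ²).
Σxᵢyᵢ = 3·7 + 1·5 + 1·6 = 32; Σxᵢ² = 11; σ²/τ² = 0.5.
β̂_MAP = 32 / (11 + 0.5) = 32/11.5 ≈ 2.783.

β̂_MAP = 2.783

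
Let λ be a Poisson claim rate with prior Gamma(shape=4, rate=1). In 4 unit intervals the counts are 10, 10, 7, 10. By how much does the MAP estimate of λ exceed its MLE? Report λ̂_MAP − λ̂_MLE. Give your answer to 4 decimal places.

Σxᵢ = 37. Posterior is Gamma(41, 5); MAP = (41−1)/5 = 40/5 ≈ 8.00000.
MLE = x̄ = 37/4 ≈ 9.25000.
Difference = 40/5 − 37/4 = -5/4 ≈ -1.2500.

MAP − MLE = -1.2500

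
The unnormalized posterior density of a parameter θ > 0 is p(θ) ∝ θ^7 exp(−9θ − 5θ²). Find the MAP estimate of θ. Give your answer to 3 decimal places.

θ̂_MAP = 0.500

ℓ'(θ) = 7/θ − 9 − 10θ. Setting this to zero and multiplying by θ: 10θ² + 9θ − 7 = 0.
θ = (−9 + √(9² + 4·10·7)) / (2·10) = (−9 + √361) / 20 = (−9 + 19)/20 = 1/2.
ℓ''(θ) = −7/θ² − 10 < 0, confirming a maximum.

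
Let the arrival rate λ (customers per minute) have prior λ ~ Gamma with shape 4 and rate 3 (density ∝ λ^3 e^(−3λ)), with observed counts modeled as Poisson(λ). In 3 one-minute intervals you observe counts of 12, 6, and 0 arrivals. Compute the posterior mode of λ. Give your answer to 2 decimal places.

λ̂_MAP = 3.50

Σxᵢ = 12+6+0 = 18, with n = 3.
Posterior ∝ λ^3e^(−3λ) · λ^18e^(−3λ) = λ^21e^(−6λ), i.e. Gamma(shape=22, rate=6).
The mode of a Gamma(a, b) with a ≥ 1 (shape–rate) is (a−1)/b = 21/6 ≈ 3.50.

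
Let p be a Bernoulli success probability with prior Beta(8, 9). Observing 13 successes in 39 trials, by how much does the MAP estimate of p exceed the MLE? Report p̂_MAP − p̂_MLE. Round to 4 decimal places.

Posterior is Beta(21, 35); MAP = (21−1)/(56−2) = 20/54 ≈ 0.37037.
MLE ignores the prior: p̂_MLE = k/n = 13/39 ≈ 0.33333.
Difference = 20/54 − 13/39 = 1/27 ≈ 0.0370.

MAP − MLE = 0.0370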